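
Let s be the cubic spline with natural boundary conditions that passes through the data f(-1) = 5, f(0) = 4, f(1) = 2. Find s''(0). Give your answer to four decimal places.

-1.5000

Put M_i = s'' at the i-th knot. Here h = (1, 1) and Δ = (-1, -2), so the interior equations h_(i-1)·M_(i-1) + 2(h_(i-1)+h_i)·M_i + h_i·M_(i+1) = 6(Δ_i − Δ_(i-1)) read
  1·M_0 + 4·M_1 + 1·M_2 = 6(Δ_1 - Δ_0) = -6
Natural end conditions: M_0 = M_2 = 0.
Solving: M_0 = 0, M_1 = -3/2, M_2 = 0.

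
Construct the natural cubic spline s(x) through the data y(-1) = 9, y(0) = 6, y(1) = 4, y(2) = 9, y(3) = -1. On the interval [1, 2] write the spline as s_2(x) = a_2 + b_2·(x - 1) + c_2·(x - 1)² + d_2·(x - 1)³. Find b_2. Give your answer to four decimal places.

3.5000

With M_i denoting the second derivative at x_i, h_i = 1, 1, 1, 1, and Δ_i = (y_(i+1) − y_i)/h_i = -3, -2, 5, -10:
  1·M_0 + 4·M_1 + 1·M_2 = 6(Δ_1 - Δ_0) = 6
  1·M_1 + 4·M_2 + 1·M_3 = 6(Δ_2 - Δ_1) = 42
  1·M_2 + 4·M_3 + 1·M_4 = 6(Δ_3 - Δ_2) = -90
Natural end conditions: M_0 = M_4 = 0.
Solving: M_0 = 0, M_1 = -3, M_2 = 18, M_3 = -27, M_4 = 0.
On [1, 2], with s_2(x) = a_2 + b_2·(x - 1) + c_2·(x - 1)² + d_2·(x - 1)³: c_2 = M_2/2 = 9, d_2 = (M_3 - M_2)/(6h_2) = -15/2, b_2 = Δ_2 - h_2(2M_2 + M_3)/6 = 7/2.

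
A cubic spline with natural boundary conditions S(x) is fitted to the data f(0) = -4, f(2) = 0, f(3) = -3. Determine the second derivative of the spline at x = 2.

-5

Put m_i = S'' at the i-th knot. Here h = (2, 1) and Δ = (2, -3), so the interior equations h_(i-1)·m_(i-1) + 2(h_(i-1)+h_i)·m_i + h_i·m_(i+1) = 6(Δ_i − Δ_(i-1)) read
  2·m_0 + 6·m_1 + 1·m_2 = 6(Δ_1 - Δ_0) = -30
Natural end conditions: m_0 = m_2 = 0.
Hence m_0 = 0, m_1 = -5, m_2 = 0.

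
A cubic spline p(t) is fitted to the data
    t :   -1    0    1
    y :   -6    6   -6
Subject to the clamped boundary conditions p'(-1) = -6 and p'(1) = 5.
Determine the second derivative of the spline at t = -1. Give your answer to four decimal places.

Write M_i for p''(x_i). With h_i = 1, 1 and divided differences Δ_i = 12, -12, the continuity of p' gives the tridiagonal system
  1·M_0 + 4·M_1 + 1·M_2 = 6(Δ_1 - Δ_0) = -144
Clamped end conditions give two more equations: 2h_0·M_0 + h_0·M_1 = 6(Δ_0 - p'(-1)) = 108 and h_1·M_1 + 2h_1·M_2 = 6(p'(1) - Δ_1) = 102.
Solving: M_0 = 191/2, M_1 = -83, M_2 = 185/2.

95.5000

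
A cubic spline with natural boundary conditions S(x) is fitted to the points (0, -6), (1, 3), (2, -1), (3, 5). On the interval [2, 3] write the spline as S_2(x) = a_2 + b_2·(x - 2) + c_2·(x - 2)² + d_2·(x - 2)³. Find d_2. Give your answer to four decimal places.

Write M_i for S''(x_i). With h_i = 1, 1, 1 and divided differences Δ_i = 9, -4, 6, the continuity of S' gives the tridiagonal system
  1·M_0 + 4·M_1 + 1·M_2 = 6(Δ_1 - Δ_0) = -78
  1·M_1 + 4·M_2 + 1·M_3 = 6(Δ_2 - Δ_1) = 60
Natural end conditions: M_0 = M_3 = 0.
Solving: M_0 = 0, M_1 = -124/5, M_2 = 106/5, M_3 = 0.
On [2, 3], with S_2(x) = a_2 + b_2·(x - 2) + c_2·(x - 2)² + d_2·(x - 2)³: c_2 = M_2/2 = 53/5, d_2 = (M_3 - M_2)/(6h_2) = -53/15, b_2 = Δ_2 - h_2(2M_2 + M_3)/6 = -16/15.

-3.5333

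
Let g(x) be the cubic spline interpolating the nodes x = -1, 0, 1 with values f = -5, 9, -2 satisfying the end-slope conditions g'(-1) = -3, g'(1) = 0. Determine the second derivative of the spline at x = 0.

Write σ_i for g''(x_i). With h_i = 1, 1 and divided differences Δ_i = 14, -11, the continuity of g' gives the tridiagonal system
  1·σ_0 + 4·σ_1 + 1·σ_2 = 6(Δ_1 - Δ_0) = -150
Clamped end conditions give two more equations: 2h_0·σ_0 + h_0·σ_1 = 6(Δ_0 - g'(-1)) = 102 and h_1·σ_1 + 2h_1·σ_2 = 6(g'(1) - Δ_1) = 66.
Solving: σ_0 = 90, σ_1 = -78, σ_2 = 72.

-78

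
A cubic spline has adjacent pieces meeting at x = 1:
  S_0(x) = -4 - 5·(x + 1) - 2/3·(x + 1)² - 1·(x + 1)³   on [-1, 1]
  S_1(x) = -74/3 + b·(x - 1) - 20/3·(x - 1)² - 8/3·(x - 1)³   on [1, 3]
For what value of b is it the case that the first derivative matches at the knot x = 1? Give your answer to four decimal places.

-19.6667

S_0'(x) = -5 - 4/3·(x + 1) - 3·(x + 1)², so S_0'(1) = -59/3. On the right, S_1'(1) = b, so b = -59/3.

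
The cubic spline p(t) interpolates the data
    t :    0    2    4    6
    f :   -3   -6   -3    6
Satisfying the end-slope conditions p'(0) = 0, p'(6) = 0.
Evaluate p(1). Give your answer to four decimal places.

-4.2000

Write m_i for p''(x_i). With h_i = 2, 2, 2 and divided differences Δ_i = -3/2, 3/2, 9/2, the continuity of p' gives the tridiagonal system
  2·m_0 + 8·m_1 + 2·m_2 = 6(Δ_1 - Δ_0) = 18
  2·m_1 + 8·m_2 + 2·m_3 = 6(Δ_2 - Δ_1) = 18
Clamped end conditions give two more equations: 2h_0·m_0 + h_0·m_1 = 6(Δ_0 - p'(0)) = -9 and h_2·m_2 + 2h_2·m_3 = 6(p'(6) - Δ_2) = -27.
Solving the tridiagonal system: m_0 = -33/10, m_1 = 21/10, m_2 = 39/10, m_3 = -87/10.
On [0, 2], p(t) = -3 + 0·t - 33/20·t² + 9/20·t³.
With t = 1: p(1) = -21/5.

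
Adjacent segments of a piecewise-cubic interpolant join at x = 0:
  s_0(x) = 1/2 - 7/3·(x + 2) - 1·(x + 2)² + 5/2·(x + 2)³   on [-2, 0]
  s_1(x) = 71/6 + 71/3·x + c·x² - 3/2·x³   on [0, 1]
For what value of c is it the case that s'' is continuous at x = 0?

14

s_0''(x) = -2 + 15·(x + 2), so s_0''(0) = 28. On the right, s_1''(0) = 2c, so c = 14.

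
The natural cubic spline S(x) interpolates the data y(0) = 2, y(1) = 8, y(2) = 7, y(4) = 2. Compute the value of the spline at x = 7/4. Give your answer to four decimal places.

7.6484

Put m_i = S'' at the i-th knot. Here h = (1, 1, 2) and Δ = (6, -1, -5/2), so the interior equations h_(i-1)·m_(i-1) + 2(h_(i-1)+h_i)·m_i + h_i·m_(i+1) = 6(Δ_i − Δ_(i-1)) read
  1·m_0 + 4·m_1 + 1·m_2 = 6(Δ_1 - Δ_0) = -42
  1·m_1 + 6·m_2 + 2·m_3 = 6(Δ_2 - Δ_1) = -9
Natural end conditions: m_0 = m_3 = 0.
Forward elimination and back-substitution give m_0 = 0, m_1 = -243/23, m_2 = 6/23, m_3 = 0.
On [1, 2], S(x) = 8 + 57/23·(x - 1) - 243/46·(x - 1)² + 83/46·(x - 1)³.
With (x - 1) = 3/4: S(7/4) = 979/128.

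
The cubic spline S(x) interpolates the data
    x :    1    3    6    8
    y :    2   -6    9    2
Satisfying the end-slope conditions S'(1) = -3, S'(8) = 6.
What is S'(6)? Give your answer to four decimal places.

-2.0938

With m_i denoting the second derivative at x_i, h_i = 2, 3, 2, and Δ_i = (y_(i+1) − y_i)/h_i = -4, 5, -7/2:
  2·m_0 + 10·m_1 + 3·m_2 = 6(Δ_1 - Δ_0) = 54
  3·m_1 + 10·m_2 + 2·m_3 = 6(Δ_2 - Δ_1) = -51
Clamped end conditions give two more equations: 2h_0·m_0 + h_0·m_1 = 6(Δ_0 - S'(1)) = -6 and h_2·m_2 + 2h_2·m_3 = 6(S'(8) - Δ_2) = 57.
Forward elimination and back-substitution give m_0 = -215/32, m_1 = 167/16, m_2 = -197/16, m_3 = 653/32.
On [6, 8], S'(x) = b_2 + 2c_2·(x - 6) + 3d_2·(x - 6)² with b_2 = Δ_2 - h_2(2m_2 + m_3)/6 = -67/32, c_2 = m_2/2 = -197/32, d_2 = (m_3 - m_2)/(6h_2) = 349/128. So S'(6) = -67/32.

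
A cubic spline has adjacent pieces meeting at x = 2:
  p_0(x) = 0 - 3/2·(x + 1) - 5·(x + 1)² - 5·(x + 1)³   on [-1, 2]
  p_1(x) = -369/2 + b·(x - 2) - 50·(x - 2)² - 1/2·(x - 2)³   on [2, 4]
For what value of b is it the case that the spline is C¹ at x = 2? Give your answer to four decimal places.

p_0'(x) = -3/2 - 10·(x + 1) - 15·(x + 1)², so p_0'(2) = -333/2. On the right, p_1'(2) = b, so b = -333/2.

-166.5000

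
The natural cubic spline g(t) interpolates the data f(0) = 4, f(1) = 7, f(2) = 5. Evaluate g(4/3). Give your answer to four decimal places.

6.7963

With M_i denoting the second derivative at x_i, h_i = 1, 1, and Δ_i = (y_(i+1) − y_i)/h_i = 3, -2:
  1·M_0 + 4·M_1 + 1·M_2 = 6(Δ_1 - Δ_0) = -30
Natural end conditions: M_0 = M_2 = 0.
Forward elimination and back-substitution give M_0 = 0, M_1 = -15/2, M_2 = 0.
On [1, 2], g(t) = 7 + 1/2·(t - 1) - 15/4·(t - 1)² + 5/4·(t - 1)³.
With (t - 1) = 1/3: g(4/3) = 367/54.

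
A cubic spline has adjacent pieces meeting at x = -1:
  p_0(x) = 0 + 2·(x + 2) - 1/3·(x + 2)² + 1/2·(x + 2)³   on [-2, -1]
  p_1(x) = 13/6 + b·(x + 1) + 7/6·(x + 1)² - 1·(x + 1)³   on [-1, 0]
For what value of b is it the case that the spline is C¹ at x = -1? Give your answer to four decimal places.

p_0'(x) = 2 - 2/3·(x + 2) + 3/2·(x + 2)², so p_0'(-1) = 17/6. On the right, p_1'(-1) = b, so b = 17/6.

2.8333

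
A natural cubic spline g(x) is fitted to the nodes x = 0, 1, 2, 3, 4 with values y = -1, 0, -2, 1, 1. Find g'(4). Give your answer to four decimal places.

Put M_i = g'' at the i-th knot. Here h = (1, 1, 1, 1) and Δ = (1, -2, 3, 0), so the interior equations h_(i-1)·M_(i-1) + 2(h_(i-1)+h_i)·M_i + h_i·M_(i+1) = 6(Δ_i − Δ_(i-1)) read
  1·M_0 + 4·M_1 + 1·M_2 = 6(Δ_1 - Δ_0) = -18
  1·M_1 + 4·M_2 + 1·M_3 = 6(Δ_2 - Δ_1) = 30
  1·M_2 + 4·M_3 + 1·M_4 = 6(Δ_3 - Δ_2) = -18
Natural end conditions: M_0 = M_4 = 0.
Forward elimination and back-substitution give M_0 = 0, M_1 = -51/7, M_2 = 78/7, M_3 = -51/7, M_4 = 0.
On [3, 4], g'(x) = b_3 + 2c_3·(x - 3) + 3d_3·(x - 3)² with b_3 = Δ_3 - h_3(2M_3 + M_4)/6 = 17/7, c_3 = M_3/2 = -51/14, d_3 = (M_4 - M_3)/(6h_3) = 17/14. So g'(4) = -17/14.

-1.2143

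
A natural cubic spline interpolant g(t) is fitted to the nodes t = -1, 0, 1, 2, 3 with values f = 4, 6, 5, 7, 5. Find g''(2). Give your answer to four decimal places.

Put m_i = g'' at the i-th knot. Here h = (1, 1, 1, 1) and Δ = (2, -1, 2, -2), so the interior equations h_(i-1)·m_(i-1) + 2(h_(i-1)+h_i)·m_i + h_i·m_(i+1) = 6(Δ_i − Δ_(i-1)) read
  1·m_0 + 4·m_1 + 1·m_2 = 6(Δ_1 - Δ_0) = -18
  1·m_1 + 4·m_2 + 1·m_3 = 6(Δ_2 - Δ_1) = 18
  1·m_2 + 4·m_3 + 1·m_4 = 6(Δ_3 - Δ_2) = -24
Natural end conditions: m_0 = m_4 = 0.
Forward elimination and back-substitution give m_0 = 0, m_1 = -183/28, m_2 = 57/7, m_3 = -225/28, m_4 = 0.

-8.0357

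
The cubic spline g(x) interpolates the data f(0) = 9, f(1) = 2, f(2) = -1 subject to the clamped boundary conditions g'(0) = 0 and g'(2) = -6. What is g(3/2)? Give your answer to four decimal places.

0.5000

Let M_i = g''(x_i). Step sizes h_i = 1, 1; slopes of the chords Δ_i = (y_(i+1) - y_i)/h_i = -7, -3.
  1·M_0 + 4·M_1 + 1·M_2 = 6(Δ_1 - Δ_0) = 24
Clamped end conditions give two more equations: 2h_0·M_0 + h_0·M_1 = 6(Δ_0 - g'(0)) = -42 and h_1·M_1 + 2h_1·M_2 = 6(g'(2) - Δ_1) = -18.
Solving: M_0 = -30, M_1 = 18, M_2 = -18.
On [1, 2], g(x) = 2 - 6·(x - 1) + 9·(x - 1)² - 6·(x - 1)³.
With (x - 1) = 1/2: g(3/2) = 1/2.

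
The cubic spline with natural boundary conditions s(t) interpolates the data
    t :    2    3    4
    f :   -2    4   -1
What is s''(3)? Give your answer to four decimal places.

-16.5000

Let m_i = s''(x_i). Step sizes h_i = 1, 1; slopes of the chords Δ_i = (y_(i+1) - y_i)/h_i = 6, -5.
  1·m_0 + 4·m_1 + 1·m_2 = 6(Δ_1 - Δ_0) = -66
Natural end conditions: m_0 = m_2 = 0.
Hence m_0 = 0, m_1 = -33/2, m_2 = 0.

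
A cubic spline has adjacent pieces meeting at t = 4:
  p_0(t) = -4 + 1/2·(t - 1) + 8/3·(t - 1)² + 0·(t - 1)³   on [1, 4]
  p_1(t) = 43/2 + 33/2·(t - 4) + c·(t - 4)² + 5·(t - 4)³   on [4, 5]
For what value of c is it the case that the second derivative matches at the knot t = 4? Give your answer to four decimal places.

p_0''(t) = 16/3 + 0·(t - 1), so p_0''(4) = 16/3. On the right, p_1''(4) = 2c, so c = 8/3.

2.6667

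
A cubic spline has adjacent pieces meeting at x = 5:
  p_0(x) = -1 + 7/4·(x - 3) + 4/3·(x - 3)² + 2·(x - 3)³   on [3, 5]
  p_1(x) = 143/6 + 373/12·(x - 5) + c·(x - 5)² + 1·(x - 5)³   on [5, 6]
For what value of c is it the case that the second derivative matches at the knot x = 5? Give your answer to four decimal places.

p_0''(x) = 8/3 + 12·(x - 3), so p_0''(5) = 80/3. On the right, p_1''(5) = 2c, so c = 40/3.

13.3333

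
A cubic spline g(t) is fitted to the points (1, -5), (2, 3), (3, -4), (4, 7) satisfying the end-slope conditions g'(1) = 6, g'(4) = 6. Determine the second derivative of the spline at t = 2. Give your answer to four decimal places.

With M_i denoting the second derivative at x_i, h_i = 1, 1, 1, and Δ_i = (y_(i+1) − y_i)/h_i = 8, -7, 11:
  1·M_0 + 4·M_1 + 1·M_2 = 6(Δ_1 - Δ_0) = -90
  1·M_1 + 4·M_2 + 1·M_3 = 6(Δ_2 - Δ_1) = 108
Clamped end conditions give two more equations: 2h_0·M_0 + h_0·M_1 = 6(Δ_0 - g'(1)) = 12 and h_2·M_2 + 2h_2·M_3 = 6(g'(4) - Δ_2) = -30.
Hence M_0 = 132/5, M_1 = -204/5, M_2 = 234/5, M_3 = -192/5.

-40.8000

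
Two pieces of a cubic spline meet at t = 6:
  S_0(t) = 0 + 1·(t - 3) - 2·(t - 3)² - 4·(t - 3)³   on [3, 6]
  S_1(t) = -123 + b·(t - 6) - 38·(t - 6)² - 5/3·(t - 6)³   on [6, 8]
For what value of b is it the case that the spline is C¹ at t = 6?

-119

S_0'(t) = 1 - 4·(t - 3) - 12·(t - 3)², so S_0'(6) = -119. On the right, S_1'(6) = b, so b = -119.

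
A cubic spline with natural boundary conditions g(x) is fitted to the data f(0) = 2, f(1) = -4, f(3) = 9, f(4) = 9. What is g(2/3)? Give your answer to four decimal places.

With σ_i denoting the second derivative at x_i, h_i = 1, 2, 1, and Δ_i = (y_(i+1) − y_i)/h_i = -6, 13/2, 0:
  1·σ_0 + 6·σ_1 + 2·σ_2 = 6(Δ_1 - Δ_0) = 75
  2·σ_1 + 6·σ_2 + 1·σ_3 = 6(Δ_2 - Δ_1) = -39
Natural end conditions: σ_0 = σ_3 = 0.
Forward elimination and back-substitution give σ_0 = 0, σ_1 = 33/2, σ_2 = -12, σ_3 = 0.
On [0, 1], g(x) = 2 - 35/4·x + 0·x² + 11/4·x³.
With x = 2/3: g(2/3) = -163/54.

-3.0185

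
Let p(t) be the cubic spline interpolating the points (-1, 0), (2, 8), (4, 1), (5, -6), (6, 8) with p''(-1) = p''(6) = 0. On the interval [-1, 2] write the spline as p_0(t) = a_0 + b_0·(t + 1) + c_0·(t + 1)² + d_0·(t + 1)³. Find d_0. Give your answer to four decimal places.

-0.1119

Put M_i = p'' at the i-th knot. Here h = (3, 2, 1, 1) and Δ = (8/3, -7/2, -7, 14), so the interior equations h_(i-1)·M_(i-1) + 2(h_(i-1)+h_i)·M_i + h_i·M_(i+1) = 6(Δ_i − Δ_(i-1)) read
  3·M_0 + 10·M_1 + 2·M_2 = 6(Δ_1 - Δ_0) = -37
  2·M_1 + 6·M_2 + 1·M_3 = 6(Δ_2 - Δ_1) = -21
  1·M_2 + 4·M_3 + 1·M_4 = 6(Δ_3 - Δ_2) = 126
Natural end conditions: M_0 = M_4 = 0.
Hence M_0 = 0, M_1 = -431/214, M_2 = -902/107, M_3 = 3596/107, M_4 = 0.
On [-1, 2], with p_0(t) = a_0 + b_0·(t + 1) + c_0·(t + 1)² + d_0·(t + 1)³: c_0 = M_0/2 = 0, d_0 = (M_1 - M_0)/(6h_0) = -431/3852, b_0 = Δ_0 - h_0(2M_0 + M_1)/6 = 4717/1284.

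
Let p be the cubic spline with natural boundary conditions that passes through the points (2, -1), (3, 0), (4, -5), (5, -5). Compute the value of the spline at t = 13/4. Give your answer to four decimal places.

With M_i denoting the second derivative at x_i, h_i = 1, 1, 1, and Δ_i = (y_(i+1) − y_i)/h_i = 1, -5, 0:
  1·M_0 + 4·M_1 + 1·M_2 = 6(Δ_1 - Δ_0) = -36
  1·M_1 + 4·M_2 + 1·M_3 = 6(Δ_2 - Δ_1) = 30
Natural end conditions: M_0 = M_3 = 0.
Hence M_0 = 0, M_1 = -58/5, M_2 = 52/5, M_3 = 0.
On [3, 4], p(t) = 0 - 43/15·(t - 3) - 29/5·(t - 3)² + 11/3·(t - 3)³.
With (t - 3) = 1/4: p(13/4) = -327/320.

-1.0219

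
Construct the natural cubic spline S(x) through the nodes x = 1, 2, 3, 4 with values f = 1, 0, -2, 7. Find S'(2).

-3

Let m_i = S''(x_i). Step sizes h_i = 1, 1, 1; slopes of the chords Δ_i = (y_(i+1) - y_i)/h_i = -1, -2, 9.
  1·m_0 + 4·m_1 + 1·m_2 = 6(Δ_1 - Δ_0) = -6
  1·m_1 + 4·m_2 + 1·m_3 = 6(Δ_2 - Δ_1) = 66
Natural end conditions: m_0 = m_3 = 0.
Forward elimination and back-substitution give m_0 = 0, m_1 = -6, m_2 = 18, m_3 = 0.
On [2, 3], S'(x) = b_1 + 2c_1·(x - 2) + 3d_1·(x - 2)² with b_1 = Δ_1 - h_1(2m_1 + m_2)/6 = -3, c_1 = m_1/2 = -3, d_1 = (m_2 - m_1)/(6h_1) = 4. So S'(2) = -3.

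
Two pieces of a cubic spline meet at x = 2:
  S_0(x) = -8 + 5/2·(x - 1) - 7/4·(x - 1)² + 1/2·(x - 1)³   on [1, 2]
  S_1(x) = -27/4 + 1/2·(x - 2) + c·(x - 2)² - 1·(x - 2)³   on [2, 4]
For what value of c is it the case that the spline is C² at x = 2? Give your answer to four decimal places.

S_0''(x) = -7/2 + 3·(x - 1), so S_0''(2) = -1/2. On the right, S_1''(2) = 2c, so c = -1/4.

-0.2500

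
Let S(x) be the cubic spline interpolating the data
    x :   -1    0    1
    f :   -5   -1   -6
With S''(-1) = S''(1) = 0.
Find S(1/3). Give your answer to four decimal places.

Write M_i for S''(x_i). With h_i = 1, 1 and divided differences Δ_i = 4, -5, the continuity of S' gives the tridiagonal system
  1·M_0 + 4·M_1 + 1·M_2 = 6(Δ_1 - Δ_0) = -54
Natural end conditions: M_0 = M_2 = 0.
Solving the tridiagonal system: M_0 = 0, M_1 = -27/2, M_2 = 0.
On [0, 1], S(x) = -1 - 1/2·x - 27/4·x² + 9/4·x³.
With x = 1/3: S(1/3) = -11/6.

-1.8333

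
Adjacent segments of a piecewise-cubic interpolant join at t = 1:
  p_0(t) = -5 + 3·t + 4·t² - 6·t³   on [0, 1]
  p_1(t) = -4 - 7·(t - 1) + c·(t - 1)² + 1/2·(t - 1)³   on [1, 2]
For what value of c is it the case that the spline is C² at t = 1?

-14

p_0''(t) = 8 - 36·t, so p_0''(1) = -28. On the right, p_1''(1) = 2c, so c = -14.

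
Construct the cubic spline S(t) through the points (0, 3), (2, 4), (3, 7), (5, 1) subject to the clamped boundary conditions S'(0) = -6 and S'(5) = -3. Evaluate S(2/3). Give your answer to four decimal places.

Put σ_i = S'' at the i-th knot. Here h = (2, 1, 2) and Δ = (1/2, 3, -3), so the interior equations h_(i-1)·σ_(i-1) + 2(h_(i-1)+h_i)·σ_i + h_i·σ_(i+1) = 6(Δ_i − Δ_(i-1)) read
  2·σ_0 + 6·σ_1 + 1·σ_2 = 6(Δ_1 - Δ_0) = 15
  1·σ_1 + 6·σ_2 + 2·σ_3 = 6(Δ_2 - Δ_1) = -36
Clamped end conditions give two more equations: 2h_0·σ_0 + h_0·σ_1 = 6(Δ_0 - S'(0)) = 39 and h_2·σ_2 + 2h_2·σ_3 = 6(S'(5) - Δ_2) = 0.
Hence σ_0 = 303/32, σ_1 = 9/16, σ_2 = -117/16, σ_3 = 117/32.
On [0, 2], S(t) = 3 - 6·t + 303/64·t² - 95/128·t³.
With t = 2/3: S(2/3) = 191/216.

0.8843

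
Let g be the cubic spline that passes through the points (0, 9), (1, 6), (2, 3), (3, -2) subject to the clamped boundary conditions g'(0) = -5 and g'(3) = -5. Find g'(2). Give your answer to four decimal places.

-4.2000

With M_i denoting the second derivative at x_i, h_i = 1, 1, 1, and Δ_i = (y_(i+1) − y_i)/h_i = -3, -3, -5:
  1·M_0 + 4·M_1 + 1·M_2 = 6(Δ_1 - Δ_0) = 0
  1·M_1 + 4·M_2 + 1·M_3 = 6(Δ_2 - Δ_1) = -12
Clamped end conditions give two more equations: 2h_0·M_0 + h_0·M_1 = 6(Δ_0 - g'(0)) = 12 and h_2·M_2 + 2h_2·M_3 = 6(g'(3) - Δ_2) = 0.
Solving the tridiagonal system: M_0 = 32/5, M_1 = -4/5, M_2 = -16/5, M_3 = 8/5.
On [2, 3], g'(t) = b_2 + 2c_2·(t - 2) + 3d_2·(t - 2)² with b_2 = Δ_2 - h_2(2M_2 + M_3)/6 = -21/5, c_2 = M_2/2 = -8/5, d_2 = (M_3 - M_2)/(6h_2) = 4/5. So g'(2) = -21/5.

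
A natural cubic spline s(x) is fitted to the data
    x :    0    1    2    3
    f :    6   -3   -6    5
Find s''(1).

4

Let m_i = s''(x_i). Step sizes h_i = 1, 1, 1; slopes of the chords Δ_i = (y_(i+1) - y_i)/h_i = -9, -3, 11.
  1·m_0 + 4·m_1 + 1·m_2 = 6(Δ_1 - Δ_0) = 36
  1·m_1 + 4·m_2 + 1·m_3 = 6(Δ_2 - Δ_1) = 84
Natural end conditions: m_0 = m_3 = 0.
Hence m_0 = 0, m_1 = 4, m_2 = 20, m_3 = 0.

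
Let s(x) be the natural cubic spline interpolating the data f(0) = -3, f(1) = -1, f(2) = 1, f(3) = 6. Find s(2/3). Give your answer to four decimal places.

-1.5926

Let M_i = s''(x_i). Step sizes h_i = 1, 1, 1; slopes of the chords Δ_i = (y_(i+1) - y_i)/h_i = 2, 2, 5.
  1·M_0 + 4·M_1 + 1·M_2 = 6(Δ_1 - Δ_0) = 0
  1·M_1 + 4·M_2 + 1·M_3 = 6(Δ_2 - Δ_1) = 18
Natural end conditions: M_0 = M_3 = 0.
Solving: M_0 = 0, M_1 = -6/5, M_2 = 24/5, M_3 = 0.
On [0, 1], s(x) = -3 + 11/5·x + 0·x² - 1/5·x³.
With x = 2/3: s(2/3) = -43/27.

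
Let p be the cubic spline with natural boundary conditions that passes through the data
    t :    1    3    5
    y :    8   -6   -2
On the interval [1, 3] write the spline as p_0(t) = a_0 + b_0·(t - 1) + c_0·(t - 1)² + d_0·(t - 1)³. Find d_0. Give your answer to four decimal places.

Write M_i for p''(x_i). With h_i = 2, 2 and divided differences Δ_i = -7, 2, the continuity of p' gives the tridiagonal system
  2·M_0 + 8·M_1 + 2·M_2 = 6(Δ_1 - Δ_0) = 54
Natural end conditions: M_0 = M_2 = 0.
Solving the tridiagonal system: M_0 = 0, M_1 = 27/4, M_2 = 0.
On [1, 3], with p_0(t) = a_0 + b_0·(t - 1) + c_0·(t - 1)² + d_0·(t - 1)³: c_0 = M_0/2 = 0, d_0 = (M_1 - M_0)/(6h_0) = 9/16, b_0 = Δ_0 - h_0(2M_0 + M_1)/6 = -37/4.

0.5625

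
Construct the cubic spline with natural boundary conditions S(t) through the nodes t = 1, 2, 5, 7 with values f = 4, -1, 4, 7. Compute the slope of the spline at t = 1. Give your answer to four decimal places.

Let M_i = S''(x_i). Step sizes h_i = 1, 3, 2; slopes of the chords Δ_i = (y_(i+1) - y_i)/h_i = -5, 5/3, 3/2.
  1·M_0 + 8·M_1 + 3·M_2 = 6(Δ_1 - Δ_0) = 40
  3·M_1 + 10·M_2 + 2·M_3 = 6(Δ_2 - Δ_1) = -1
Natural end conditions: M_0 = M_3 = 0.
Solving: M_0 = 0, M_1 = 403/71, M_2 = -128/71, M_3 = 0.
On [1, 2], S'(t) = b_0 + 2c_0·(t - 1) + 3d_0·(t - 1)² with b_0 = Δ_0 - h_0(2M_0 + M_1)/6 = -2533/426, c_0 = M_0/2 = 0, d_0 = (M_1 - M_0)/(6h_0) = 403/426. So S'(1) = -2533/426.

-5.9460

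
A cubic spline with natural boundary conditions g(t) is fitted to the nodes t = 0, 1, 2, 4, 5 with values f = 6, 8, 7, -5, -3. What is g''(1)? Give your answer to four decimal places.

Put m_i = g'' at the i-th knot. Here h = (1, 1, 2, 1) and Δ = (2, -1, -6, 2), so the interior equations h_(i-1)·m_(i-1) + 2(h_(i-1)+h_i)·m_i + h_i·m_(i+1) = 6(Δ_i − Δ_(i-1)) read
  1·m_0 + 4·m_1 + 1·m_2 = 6(Δ_1 - Δ_0) = -18
  1·m_1 + 6·m_2 + 2·m_3 = 6(Δ_2 - Δ_1) = -30
  2·m_2 + 6·m_3 + 1·m_4 = 6(Δ_3 - Δ_2) = 48
Natural end conditions: m_0 = m_4 = 0.
Solving the tridiagonal system: m_0 = 0, m_1 = -150/61, m_2 = -498/61, m_3 = 654/61, m_4 = 0.

-2.4590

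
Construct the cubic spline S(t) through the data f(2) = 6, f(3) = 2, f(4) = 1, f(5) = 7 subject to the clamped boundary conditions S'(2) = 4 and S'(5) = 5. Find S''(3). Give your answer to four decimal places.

9.0667

Let M_i = S''(x_i). Step sizes h_i = 1, 1, 1; slopes of the chords Δ_i = (y_(i+1) - y_i)/h_i = -4, -1, 6.
  1·M_0 + 4·M_1 + 1·M_2 = 6(Δ_1 - Δ_0) = 18
  1·M_1 + 4·M_2 + 1·M_3 = 6(Δ_2 - Δ_1) = 42
Clamped end conditions give two more equations: 2h_0·M_0 + h_0·M_1 = 6(Δ_0 - S'(2)) = -48 and h_2·M_2 + 2h_2·M_3 = 6(S'(5) - Δ_2) = -6.
Hence M_0 = -428/15, M_1 = 136/15, M_2 = 154/15, M_3 = -122/15.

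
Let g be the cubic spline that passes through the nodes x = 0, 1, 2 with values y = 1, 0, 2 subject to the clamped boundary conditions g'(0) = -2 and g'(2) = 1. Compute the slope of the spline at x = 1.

Put M_i = g'' at the i-th knot. Here h = (1, 1) and Δ = (-1, 2), so the interior equations h_(i-1)·M_(i-1) + 2(h_(i-1)+h_i)·M_i + h_i·M_(i+1) = 6(Δ_i − Δ_(i-1)) read
  1·M_0 + 4·M_1 + 1·M_2 = 6(Δ_1 - Δ_0) = 18
Clamped end conditions give two more equations: 2h_0·M_0 + h_0·M_1 = 6(Δ_0 - g'(0)) = 6 and h_1·M_1 + 2h_1·M_2 = 6(g'(2) - Δ_1) = -6.
Forward elimination and back-substitution give M_0 = 0, M_1 = 6, M_2 = -6.
On [1, 2], g'(x) = b_1 + 2c_1·(x - 1) + 3d_1·(x - 1)² with b_1 = Δ_1 - h_1(2M_1 + M_2)/6 = 1, c_1 = M_1/2 = 3, d_1 = (M_2 - M_1)/(6h_1) = -2. So g'(1) = 1.

1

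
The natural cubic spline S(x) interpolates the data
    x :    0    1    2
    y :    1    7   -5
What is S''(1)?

Put M_i = S'' at the i-th knot. Here h = (1, 1) and Δ = (6, -12), so the interior equations h_(i-1)·M_(i-1) + 2(h_(i-1)+h_i)·M_i + h_i·M_(i+1) = 6(Δ_i − Δ_(i-1)) read
  1·M_0 + 4·M_1 + 1·M_2 = 6(Δ_1 - Δ_0) = -108
Natural end conditions: M_0 = M_2 = 0.
Solving: M_0 = 0, M_1 = -27, M_2 = 0.

-27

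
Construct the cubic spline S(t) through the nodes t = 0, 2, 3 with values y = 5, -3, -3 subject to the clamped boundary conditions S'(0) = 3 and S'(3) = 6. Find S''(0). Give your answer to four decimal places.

Put σ_i = S'' at the i-th knot. Here h = (2, 1) and Δ = (-4, 0), so the interior equations h_(i-1)·σ_(i-1) + 2(h_(i-1)+h_i)·σ_i + h_i·σ_(i+1) = 6(Δ_i − Δ_(i-1)) read
  2·σ_0 + 6·σ_1 + 1·σ_2 = 6(Δ_1 - Δ_0) = 24
Clamped end conditions give two more equations: 2h_0·σ_0 + h_0·σ_1 = 6(Δ_0 - S'(0)) = -42 and h_1·σ_1 + 2h_1·σ_2 = 6(S'(3) - Δ_1) = 36.
Solving the tridiagonal system: σ_0 = -27/2, σ_1 = 6, σ_2 = 15.

-13.5000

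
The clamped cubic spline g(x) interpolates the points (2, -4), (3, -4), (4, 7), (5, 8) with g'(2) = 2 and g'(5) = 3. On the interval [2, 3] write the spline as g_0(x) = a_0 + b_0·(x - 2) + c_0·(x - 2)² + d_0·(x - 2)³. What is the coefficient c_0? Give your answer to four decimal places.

-10.0667

Put M_i = g'' at the i-th knot. Here h = (1, 1, 1) and Δ = (0, 11, 1), so the interior equations h_(i-1)·M_(i-1) + 2(h_(i-1)+h_i)·M_i + h_i·M_(i+1) = 6(Δ_i − Δ_(i-1)) read
  1·M_0 + 4·M_1 + 1·M_2 = 6(Δ_1 - Δ_0) = 66
  1·M_1 + 4·M_2 + 1·M_3 = 6(Δ_2 - Δ_1) = -60
Clamped end conditions give two more equations: 2h_0·M_0 + h_0·M_1 = 6(Δ_0 - g'(2)) = -12 and h_2·M_2 + 2h_2·M_3 = 6(g'(5) - Δ_2) = 12.
Hence M_0 = -302/15, M_1 = 424/15, M_2 = -404/15, M_3 = 292/15.
On [2, 3], with g_0(x) = a_0 + b_0·(x - 2) + c_0·(x - 2)² + d_0·(x - 2)³: c_0 = M_0/2 = -151/15, d_0 = (M_1 - M_0)/(6h_0) = 121/15, b_0 = Δ_0 - h_0(2M_0 + M_1)/6 = 2.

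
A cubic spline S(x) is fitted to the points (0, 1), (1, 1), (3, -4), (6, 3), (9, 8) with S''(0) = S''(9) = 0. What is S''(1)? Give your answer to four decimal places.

-3.8592

Put m_i = S'' at the i-th knot. Here h = (1, 2, 3, 3) and Δ = (0, -5/2, 7/3, 5/3), so the interior equations h_(i-1)·m_(i-1) + 2(h_(i-1)+h_i)·m_i + h_i·m_(i+1) = 6(Δ_i − Δ_(i-1)) read
  1·m_0 + 6·m_1 + 2·m_2 = 6(Δ_1 - Δ_0) = -15
  2·m_1 + 10·m_2 + 3·m_3 = 6(Δ_2 - Δ_1) = 29
  3·m_2 + 12·m_3 + 3·m_4 = 6(Δ_3 - Δ_2) = -4
Natural end conditions: m_0 = m_4 = 0.
Hence m_0 = 0, m_1 = -795/206, m_2 = 420/103, m_3 = -418/309, m_4 = 0.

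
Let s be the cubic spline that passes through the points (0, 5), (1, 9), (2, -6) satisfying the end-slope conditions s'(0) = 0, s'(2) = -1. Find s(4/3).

Write M_i for s''(x_i). With h_i = 1, 1 and divided differences Δ_i = 4, -15, the continuity of s' gives the tridiagonal system
  1·M_0 + 4·M_1 + 1·M_2 = 6(Δ_1 - Δ_0) = -114
Clamped end conditions give two more equations: 2h_0·M_0 + h_0·M_1 = 6(Δ_0 - s'(0)) = 24 and h_1·M_1 + 2h_1·M_2 = 6(s'(2) - Δ_1) = 84.
Solving: M_0 = 40, M_1 = -56, M_2 = 70.
On [1, 2], s(x) = 9 - 8·(x - 1) - 28·(x - 1)² + 21·(x - 1)³.
With (x - 1) = 1/3: s(4/3) = 4.

4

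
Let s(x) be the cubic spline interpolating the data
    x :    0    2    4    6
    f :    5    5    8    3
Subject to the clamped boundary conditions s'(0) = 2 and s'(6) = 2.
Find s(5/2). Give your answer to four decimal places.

Let M_i = s''(x_i). Step sizes h_i = 2, 2, 2; slopes of the chords Δ_i = (y_(i+1) - y_i)/h_i = 0, 3/2, -5/2.
  2·M_0 + 8·M_1 + 2·M_2 = 6(Δ_1 - Δ_0) = 9
  2·M_1 + 8·M_2 + 2·M_3 = 6(Δ_2 - Δ_1) = -24
Clamped end conditions give two more equations: 2h_0·M_0 + h_0·M_1 = 6(Δ_0 - s'(0)) = -12 and h_2·M_2 + 2h_2·M_3 = 6(s'(6) - Δ_2) = 27.
Hence M_0 = -5, M_1 = 4, M_2 = -13/2, M_3 = 10.
On [2, 4], s(x) = 5 + 1·(x - 2) + 2·(x - 2)² - 7/8·(x - 2)³.
With (x - 2) = 1/2: s(5/2) = 377/64.

5.8906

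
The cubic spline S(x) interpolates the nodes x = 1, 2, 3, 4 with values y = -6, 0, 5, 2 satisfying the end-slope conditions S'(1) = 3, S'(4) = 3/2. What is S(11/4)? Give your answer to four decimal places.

Put M_i = S'' at the i-th knot. Here h = (1, 1, 1) and Δ = (6, 5, -3), so the interior equations h_(i-1)·M_(i-1) + 2(h_(i-1)+h_i)·M_i + h_i·M_(i+1) = 6(Δ_i − Δ_(i-1)) read
  1·M_0 + 4·M_1 + 1·M_2 = 6(Δ_1 - Δ_0) = -6
  1·M_1 + 4·M_2 + 1·M_3 = 6(Δ_2 - Δ_1) = -48
Clamped end conditions give two more equations: 2h_0·M_0 + h_0·M_1 = 6(Δ_0 - S'(1)) = 18 and h_2·M_2 + 2h_2·M_3 = 6(S'(4) - Δ_2) = 27.
Forward elimination and back-substitution give M_0 = 43/5, M_1 = 4/5, M_2 = -89/5, M_3 = 112/5.
On [2, 3], S(x) = 0 + 77/10·(x - 2) + 2/5·(x - 2)² - 31/10·(x - 2)³.
With (x - 2) = 3/4: S(11/4) = 3003/640.

4.6922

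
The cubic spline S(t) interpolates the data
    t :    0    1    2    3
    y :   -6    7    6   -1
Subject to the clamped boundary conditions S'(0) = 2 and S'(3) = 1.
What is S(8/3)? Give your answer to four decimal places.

With σ_i denoting the second derivative at x_i, h_i = 1, 1, 1, and Δ_i = (y_(i+1) − y_i)/h_i = 13, -1, -7:
  1·σ_0 + 4·σ_1 + 1·σ_2 = 6(Δ_1 - Δ_0) = -84
  1·σ_1 + 4·σ_2 + 1·σ_3 = 6(Δ_2 - Δ_1) = -36
Clamped end conditions give two more equations: 2h_0·σ_0 + h_0·σ_1 = 6(Δ_0 - S'(0)) = 66 and h_2·σ_2 + 2h_2·σ_3 = 6(S'(3) - Δ_2) = 48.
Forward elimination and back-substitution give σ_0 = 728/15, σ_1 = -466/15, σ_2 = -124/15, σ_3 = 422/15.
On [2, 3], S(t) = 6 - 134/15·(t - 2) - 62/15·(t - 2)² + 91/15·(t - 2)³.
With (t - 2) = 2/3: S(8/3) = 2/405.

0.0049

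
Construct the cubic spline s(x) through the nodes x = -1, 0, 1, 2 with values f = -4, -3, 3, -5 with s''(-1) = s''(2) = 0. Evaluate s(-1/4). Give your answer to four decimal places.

-3.9938

Put m_i = s'' at the i-th knot. Here h = (1, 1, 1) and Δ = (1, 6, -8), so the interior equations h_(i-1)·m_(i-1) + 2(h_(i-1)+h_i)·m_i + h_i·m_(i+1) = 6(Δ_i − Δ_(i-1)) read
  1·m_0 + 4·m_1 + 1·m_2 = 6(Δ_1 - Δ_0) = 30
  1·m_1 + 4·m_2 + 1·m_3 = 6(Δ_2 - Δ_1) = -84
Natural end conditions: m_0 = m_3 = 0.
Forward elimination and back-substitution give m_0 = 0, m_1 = 68/5, m_2 = -122/5, m_3 = 0.
On [-1, 0], s(x) = -4 - 19/15·(x + 1) + 0·(x + 1)² + 34/15·(x + 1)³.
With (x + 1) = 3/4: s(-1/4) = -639/160.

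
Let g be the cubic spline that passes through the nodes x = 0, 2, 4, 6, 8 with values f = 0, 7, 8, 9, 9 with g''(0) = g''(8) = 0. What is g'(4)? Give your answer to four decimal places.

0.1875

Put M_i = g'' at the i-th knot. Here h = (2, 2, 2, 2) and Δ = (7/2, 1/2, 1/2, 0), so the interior equations h_(i-1)·M_(i-1) + 2(h_(i-1)+h_i)·M_i + h_i·M_(i+1) = 6(Δ_i − Δ_(i-1)) read
  2·M_0 + 8·M_1 + 2·M_2 = 6(Δ_1 - Δ_0) = -18
  2·M_1 + 8·M_2 + 2·M_3 = 6(Δ_2 - Δ_1) = 0
  2·M_2 + 8·M_3 + 2·M_4 = 6(Δ_3 - Δ_2) = -3
Natural end conditions: M_0 = M_4 = 0.
Solving the tridiagonal system: M_0 = 0, M_1 = -39/16, M_2 = 3/4, M_3 = -9/16, M_4 = 0.
On [4, 6], g'(x) = b_2 + 2c_2·(x - 4) + 3d_2·(x - 4)² with b_2 = Δ_2 - h_2(2M_2 + M_3)/6 = 3/16, c_2 = M_2/2 = 3/8, d_2 = (M_3 - M_2)/(6h_2) = -7/64. So g'(4) = 3/16.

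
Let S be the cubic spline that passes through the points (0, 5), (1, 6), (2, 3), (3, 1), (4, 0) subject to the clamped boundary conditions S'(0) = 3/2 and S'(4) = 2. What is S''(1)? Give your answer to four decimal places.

Put σ_i = S'' at the i-th knot. Here h = (1, 1, 1, 1) and Δ = (1, -3, -2, -1), so the interior equations h_(i-1)·σ_(i-1) + 2(h_(i-1)+h_i)·σ_i + h_i·σ_(i+1) = 6(Δ_i − Δ_(i-1)) read
  1·σ_0 + 4·σ_1 + 1·σ_2 = 6(Δ_1 - Δ_0) = -24
  1·σ_1 + 4·σ_2 + 1·σ_3 = 6(Δ_2 - Δ_1) = 6
  1·σ_2 + 4·σ_3 + 1·σ_4 = 6(Δ_3 - Δ_2) = 6
Clamped end conditions give two more equations: 2h_0·σ_0 + h_0·σ_1 = 6(Δ_0 - S'(0)) = -3 and h_3·σ_3 + 2h_3·σ_4 = 6(S'(4) - Δ_3) = 18.
Solving the tridiagonal system: σ_0 = 127/56, σ_1 = -211/28, σ_2 = 31/8, σ_3 = -55/28, σ_4 = 559/56.

-7.5357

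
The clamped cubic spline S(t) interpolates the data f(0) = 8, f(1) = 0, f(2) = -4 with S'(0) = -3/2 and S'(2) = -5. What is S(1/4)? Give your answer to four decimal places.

Write σ_i for S''(x_i). With h_i = 1, 1 and divided differences Δ_i = -8, -4, the continuity of S' gives the tridiagonal system
  1·σ_0 + 4·σ_1 + 1·σ_2 = 6(Δ_1 - Δ_0) = 24
Clamped end conditions give two more equations: 2h_0·σ_0 + h_0·σ_1 = 6(Δ_0 - S'(0)) = -39 and h_1·σ_1 + 2h_1·σ_2 = 6(S'(2) - Δ_1) = -6.
Solving the tridiagonal system: σ_0 = -109/4, σ_1 = 31/2, σ_2 = -43/4.
On [0, 1], S(t) = 8 - 3/2·t - 109/8·t² + 57/8·t³.
With t = 1/4: S(1/4) = 3525/512.

6.8848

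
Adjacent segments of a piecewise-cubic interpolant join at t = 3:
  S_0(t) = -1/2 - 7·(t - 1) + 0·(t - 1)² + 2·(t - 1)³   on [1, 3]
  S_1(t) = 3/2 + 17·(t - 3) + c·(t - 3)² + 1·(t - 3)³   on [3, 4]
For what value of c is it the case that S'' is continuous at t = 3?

12

S_0''(t) = 0 + 12·(t - 1), so S_0''(3) = 24. On the right, S_1''(3) = 2c, so c = 12.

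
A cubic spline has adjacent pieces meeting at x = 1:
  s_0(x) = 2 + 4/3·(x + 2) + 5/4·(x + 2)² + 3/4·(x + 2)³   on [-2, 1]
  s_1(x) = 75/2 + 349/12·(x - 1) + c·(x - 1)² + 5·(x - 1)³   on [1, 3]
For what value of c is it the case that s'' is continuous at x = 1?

8

s_0''(x) = 5/2 + 9/2·(x + 2), so s_0''(1) = 16. On the right, s_1''(1) = 2c, so c = 8.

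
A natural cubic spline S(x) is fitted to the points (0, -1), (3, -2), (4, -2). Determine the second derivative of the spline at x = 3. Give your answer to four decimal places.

0.2500

Put m_i = S'' at the i-th knot. Here h = (3, 1) and Δ = (-1/3, 0), so the interior equations h_(i-1)·m_(i-1) + 2(h_(i-1)+h_i)·m_i + h_i·m_(i+1) = 6(Δ_i − Δ_(i-1)) read
  3·m_0 + 8·m_1 + 1·m_2 = 6(Δ_1 - Δ_0) = 2
Natural end conditions: m_0 = m_2 = 0.
Solving the tridiagonal system: m_0 = 0, m_1 = 1/4, m_2 = 0.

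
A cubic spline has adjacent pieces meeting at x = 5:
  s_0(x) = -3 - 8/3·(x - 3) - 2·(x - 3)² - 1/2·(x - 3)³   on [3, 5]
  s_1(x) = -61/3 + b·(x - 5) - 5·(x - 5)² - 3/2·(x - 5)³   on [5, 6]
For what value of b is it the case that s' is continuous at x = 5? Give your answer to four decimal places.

-16.6667

s_0'(x) = -8/3 - 4·(x - 3) - 3/2·(x - 3)², so s_0'(5) = -50/3. On the right, s_1'(5) = b, so b = -50/3.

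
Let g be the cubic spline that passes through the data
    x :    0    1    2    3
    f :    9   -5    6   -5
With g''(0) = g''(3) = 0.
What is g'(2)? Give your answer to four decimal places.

4.0667

With m_i denoting the second derivative at x_i, h_i = 1, 1, 1, and Δ_i = (y_(i+1) − y_i)/h_i = -14, 11, -11:
  1·m_0 + 4·m_1 + 1·m_2 = 6(Δ_1 - Δ_0) = 150
  1·m_1 + 4·m_2 + 1·m_3 = 6(Δ_2 - Δ_1) = -132
Natural end conditions: m_0 = m_3 = 0.
Forward elimination and back-substitution give m_0 = 0, m_1 = 244/5, m_2 = -226/5, m_3 = 0.
On [2, 3], g'(x) = b_2 + 2c_2·(x - 2) + 3d_2·(x - 2)² with b_2 = Δ_2 - h_2(2m_2 + m_3)/6 = 61/15, c_2 = m_2/2 = -113/5, d_2 = (m_3 - m_2)/(6h_2) = 113/15. So g'(2) = 61/15.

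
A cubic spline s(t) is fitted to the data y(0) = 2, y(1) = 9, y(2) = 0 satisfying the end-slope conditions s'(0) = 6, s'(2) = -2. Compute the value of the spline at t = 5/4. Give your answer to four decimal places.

7.3359

With m_i denoting the second derivative at x_i, h_i = 1, 1, and Δ_i = (y_(i+1) − y_i)/h_i = 7, -9:
  1·m_0 + 4·m_1 + 1·m_2 = 6(Δ_1 - Δ_0) = -96
Clamped end conditions give two more equations: 2h_0·m_0 + h_0·m_1 = 6(Δ_0 - s'(0)) = 6 and h_1·m_1 + 2h_1·m_2 = 6(s'(2) - Δ_1) = 42.
Forward elimination and back-substitution give m_0 = 23, m_1 = -40, m_2 = 41.
On [1, 2], s(t) = 9 - 5/2·(t - 1) - 20·(t - 1)² + 27/2·(t - 1)³.
With (t - 1) = 1/4: s(5/4) = 939/128.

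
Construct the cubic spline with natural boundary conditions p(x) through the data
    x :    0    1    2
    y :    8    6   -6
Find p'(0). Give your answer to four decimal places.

0.5000

Let M_i = p''(x_i). Step sizes h_i = 1, 1; slopes of the chords Δ_i = (y_(i+1) - y_i)/h_i = -2, -12.
  1·M_0 + 4·M_1 + 1·M_2 = 6(Δ_1 - Δ_0) = -60
Natural end conditions: M_0 = M_2 = 0.
Solving the tridiagonal system: M_0 = 0, M_1 = -15, M_2 = 0.
On [0, 1], p'(x) = b_0 + 2c_0·x + 3d_0·x² with b_0 = Δ_0 - h_0(2M_0 + M_1)/6 = 1/2, c_0 = M_0/2 = 0, d_0 = (M_1 - M_0)/(6h_0) = -5/2. So p'(0) = 1/2.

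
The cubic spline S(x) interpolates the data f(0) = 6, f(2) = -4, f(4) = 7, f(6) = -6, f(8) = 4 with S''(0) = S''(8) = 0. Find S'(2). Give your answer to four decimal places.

Put σ_i = S'' at the i-th knot. Here h = (2, 2, 2, 2) and Δ = (-5, 11/2, -13/2, 5), so the interior equations h_(i-1)·σ_(i-1) + 2(h_(i-1)+h_i)·σ_i + h_i·σ_(i+1) = 6(Δ_i − Δ_(i-1)) read
  2·σ_0 + 8·σ_1 + 2·σ_2 = 6(Δ_1 - Δ_0) = 63
  2·σ_1 + 8·σ_2 + 2·σ_3 = 6(Δ_2 - Δ_1) = -72
  2·σ_2 + 8·σ_3 + 2·σ_4 = 6(Δ_3 - Δ_2) = 69
Natural end conditions: σ_0 = σ_4 = 0.
Forward elimination and back-substitution give σ_0 = 0, σ_1 = 93/8, σ_2 = -15, σ_3 = 99/8, σ_4 = 0.
On [2, 4], S'(x) = b_1 + 2c_1·(x - 2) + 3d_1·(x - 2)² with b_1 = Δ_1 - h_1(2σ_1 + σ_2)/6 = 11/4, c_1 = σ_1/2 = 93/16, d_1 = (σ_2 - σ_1)/(6h_1) = -71/32. So S'(2) = 11/4.

2.7500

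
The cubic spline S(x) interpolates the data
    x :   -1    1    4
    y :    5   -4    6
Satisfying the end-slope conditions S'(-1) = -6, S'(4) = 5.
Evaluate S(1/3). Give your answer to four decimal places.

With M_i denoting the second derivative at x_i, h_i = 2, 3, and Δ_i = (y_(i+1) − y_i)/h_i = -9/2, 10/3:
  2·M_0 + 10·M_1 + 3·M_2 = 6(Δ_1 - Δ_0) = 47
Clamped end conditions give two more equations: 2h_0·M_0 + h_0·M_1 = 6(Δ_0 - S'(-1)) = 9 and h_1·M_1 + 2h_1·M_2 = 6(S'(4) - Δ_1) = 10.
Solving: M_0 = -1/4, M_1 = 5, M_2 = -5/6.
On [-1, 1], S(x) = 5 - 6·(x + 1) - 1/8·(x + 1)² + 7/16·(x + 1)³.
With (x + 1) = 4/3: S(1/3) = -59/27.

-2.1852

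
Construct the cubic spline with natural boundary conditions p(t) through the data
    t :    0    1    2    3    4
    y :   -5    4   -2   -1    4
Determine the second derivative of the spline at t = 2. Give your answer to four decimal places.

Put M_i = p'' at the i-th knot. Here h = (1, 1, 1, 1) and Δ = (9, -6, 1, 5), so the interior equations h_(i-1)·M_(i-1) + 2(h_(i-1)+h_i)·M_i + h_i·M_(i+1) = 6(Δ_i − Δ_(i-1)) read
  1·M_0 + 4·M_1 + 1·M_2 = 6(Δ_1 - Δ_0) = -90
  1·M_1 + 4·M_2 + 1·M_3 = 6(Δ_2 - Δ_1) = 42
  1·M_2 + 4·M_3 + 1·M_4 = 6(Δ_3 - Δ_2) = 24
Natural end conditions: M_0 = M_4 = 0.
Forward elimination and back-substitution give M_0 = 0, M_1 = -747/28, M_2 = 117/7, M_3 = 51/28, M_4 = 0.

16.7143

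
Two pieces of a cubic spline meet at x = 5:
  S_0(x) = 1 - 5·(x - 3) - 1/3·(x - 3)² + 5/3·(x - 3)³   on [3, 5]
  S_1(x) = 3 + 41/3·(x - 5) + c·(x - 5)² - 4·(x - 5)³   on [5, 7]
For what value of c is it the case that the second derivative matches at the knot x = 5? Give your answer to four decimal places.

9.6667

S_0''(x) = -2/3 + 10·(x - 3), so S_0''(5) = 58/3. On the right, S_1''(5) = 2c, so c = 29/3.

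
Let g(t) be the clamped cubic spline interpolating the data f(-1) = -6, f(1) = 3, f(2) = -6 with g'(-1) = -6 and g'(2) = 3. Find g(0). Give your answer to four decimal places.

-1.3125

Let σ_i = g''(x_i). Step sizes h_i = 2, 1; slopes of the chords Δ_i = (y_(i+1) - y_i)/h_i = 9/2, -9.
  2·σ_0 + 6·σ_1 + 1·σ_2 = 6(Δ_1 - Δ_0) = -81
Clamped end conditions give two more equations: 2h_0·σ_0 + h_0·σ_1 = 6(Δ_0 - g'(-1)) = 63 and h_1·σ_1 + 2h_1·σ_2 = 6(g'(2) - Δ_1) = 72.
Hence σ_0 = 129/4, σ_1 = -33, σ_2 = 105/2.
On [-1, 1], g(t) = -6 - 6·(t + 1) + 129/8·(t + 1)² - 87/16·(t + 1)³.
With (t + 1) = 1: g(0) = -21/16.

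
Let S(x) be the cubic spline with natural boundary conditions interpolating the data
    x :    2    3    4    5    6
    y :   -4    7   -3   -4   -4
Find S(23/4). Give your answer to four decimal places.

-3.8242

Put σ_i = S'' at the i-th knot. Here h = (1, 1, 1, 1) and Δ = (11, -10, -1, 0), so the interior equations h_(i-1)·σ_(i-1) + 2(h_(i-1)+h_i)·σ_i + h_i·σ_(i+1) = 6(Δ_i − Δ_(i-1)) read
  1·σ_0 + 4·σ_1 + 1·σ_2 = 6(Δ_1 - Δ_0) = -126
  1·σ_1 + 4·σ_2 + 1·σ_3 = 6(Δ_2 - Δ_1) = 54
  1·σ_2 + 4·σ_3 + 1·σ_4 = 6(Δ_3 - Δ_2) = 6
Natural end conditions: σ_0 = σ_4 = 0.
Forward elimination and back-substitution give σ_0 = 0, σ_1 = -75/2, σ_2 = 24, σ_3 = -9/2, σ_4 = 0.
On [5, 6], S(x) = -4 + 3/2·(x - 5) - 9/4·(x - 5)² + 3/4·(x - 5)³.
With (x - 5) = 3/4: S(23/4) = -979/256.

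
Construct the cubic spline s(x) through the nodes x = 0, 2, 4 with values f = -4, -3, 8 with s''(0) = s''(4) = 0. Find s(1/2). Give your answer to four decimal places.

-4.3359

Let σ_i = s''(x_i). Step sizes h_i = 2, 2; slopes of the chords Δ_i = (y_(i+1) - y_i)/h_i = 1/2, 11/2.
  2·σ_0 + 8·σ_1 + 2·σ_2 = 6(Δ_1 - Δ_0) = 30
Natural end conditions: σ_0 = σ_2 = 0.
Solving: σ_0 = 0, σ_1 = 15/4, σ_2 = 0.
On [0, 2], s(x) = -4 - 3/4·x + 0·x² + 5/16·x³.
With x = 1/2: s(1/2) = -555/128.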